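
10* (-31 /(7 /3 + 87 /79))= -36735 /407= -90.26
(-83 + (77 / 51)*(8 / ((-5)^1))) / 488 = -21781 / 124440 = -0.18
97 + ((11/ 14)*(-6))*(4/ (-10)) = 3461/ 35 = 98.89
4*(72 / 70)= 144 / 35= 4.11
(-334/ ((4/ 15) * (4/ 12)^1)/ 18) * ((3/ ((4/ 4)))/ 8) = -2505/ 32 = -78.28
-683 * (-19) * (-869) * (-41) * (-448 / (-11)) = 18830561344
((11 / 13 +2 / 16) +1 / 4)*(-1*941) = -119507 / 104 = -1149.11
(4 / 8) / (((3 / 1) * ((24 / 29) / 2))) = 29 / 72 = 0.40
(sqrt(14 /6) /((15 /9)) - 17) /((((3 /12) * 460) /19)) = -323 /115+19 * sqrt(21) /575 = -2.66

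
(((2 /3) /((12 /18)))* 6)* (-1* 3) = -18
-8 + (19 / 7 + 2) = -23 / 7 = -3.29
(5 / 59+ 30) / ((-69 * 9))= -1775 / 36639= -0.05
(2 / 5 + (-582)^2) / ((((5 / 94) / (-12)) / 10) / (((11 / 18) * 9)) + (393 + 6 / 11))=21014461776 / 24415555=860.70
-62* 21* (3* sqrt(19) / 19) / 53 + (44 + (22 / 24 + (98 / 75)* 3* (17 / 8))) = 7987 / 150 - 3906* sqrt(19) / 1007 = 36.34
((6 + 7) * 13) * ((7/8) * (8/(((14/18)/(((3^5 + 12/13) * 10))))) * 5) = 18550350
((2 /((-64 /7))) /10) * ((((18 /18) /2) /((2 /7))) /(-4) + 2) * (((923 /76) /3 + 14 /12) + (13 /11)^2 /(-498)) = -139238225 /781586432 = -0.18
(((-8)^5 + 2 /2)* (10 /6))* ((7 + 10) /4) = -2785195 /12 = -232099.58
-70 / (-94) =35 / 47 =0.74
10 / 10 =1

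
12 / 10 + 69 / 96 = 307 / 160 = 1.92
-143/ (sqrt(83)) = -15.70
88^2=7744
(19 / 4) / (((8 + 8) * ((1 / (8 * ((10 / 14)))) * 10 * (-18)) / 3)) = -19 / 672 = -0.03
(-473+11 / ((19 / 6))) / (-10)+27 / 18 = 4603 / 95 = 48.45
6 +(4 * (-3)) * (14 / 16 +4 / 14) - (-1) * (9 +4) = 71 / 14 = 5.07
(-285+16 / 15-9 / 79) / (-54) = 168298 / 31995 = 5.26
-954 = -954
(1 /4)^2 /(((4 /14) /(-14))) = -49 /16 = -3.06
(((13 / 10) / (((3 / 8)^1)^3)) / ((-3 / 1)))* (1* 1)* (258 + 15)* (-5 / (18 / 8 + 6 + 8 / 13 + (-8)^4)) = 15748096 / 5763231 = 2.73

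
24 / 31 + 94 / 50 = 2057 / 775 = 2.65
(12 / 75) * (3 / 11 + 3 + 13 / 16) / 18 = 719 / 19800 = 0.04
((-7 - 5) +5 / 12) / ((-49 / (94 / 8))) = 6533 / 2352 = 2.78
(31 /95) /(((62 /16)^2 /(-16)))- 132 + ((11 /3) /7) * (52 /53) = -432122792 /3277785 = -131.83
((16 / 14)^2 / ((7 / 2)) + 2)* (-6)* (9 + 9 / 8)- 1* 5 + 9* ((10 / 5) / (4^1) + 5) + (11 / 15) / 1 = -509032 / 5145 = -98.94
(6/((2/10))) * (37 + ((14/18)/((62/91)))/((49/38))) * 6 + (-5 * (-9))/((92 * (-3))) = 19448335/2852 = 6819.19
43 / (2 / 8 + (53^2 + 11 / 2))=0.02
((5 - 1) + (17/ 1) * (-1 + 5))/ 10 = 36/ 5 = 7.20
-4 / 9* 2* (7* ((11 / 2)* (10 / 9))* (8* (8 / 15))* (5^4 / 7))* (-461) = 1622720000 / 243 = 6677860.08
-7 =-7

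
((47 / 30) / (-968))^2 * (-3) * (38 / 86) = -0.00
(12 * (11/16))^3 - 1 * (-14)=36833/64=575.52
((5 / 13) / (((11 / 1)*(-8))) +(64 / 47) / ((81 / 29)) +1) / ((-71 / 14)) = -45216059 / 154609884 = -0.29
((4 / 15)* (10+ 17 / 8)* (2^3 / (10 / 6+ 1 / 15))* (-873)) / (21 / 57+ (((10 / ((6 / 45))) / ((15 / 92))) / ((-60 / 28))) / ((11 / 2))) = 106189974 / 315133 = 336.97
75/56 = 1.34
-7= -7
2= 2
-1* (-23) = 23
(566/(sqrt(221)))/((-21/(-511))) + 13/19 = 13/19 + 41318 * sqrt(221)/663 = 927.13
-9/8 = -1.12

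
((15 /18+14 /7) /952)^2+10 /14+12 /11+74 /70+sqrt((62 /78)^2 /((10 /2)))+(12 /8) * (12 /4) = 7.72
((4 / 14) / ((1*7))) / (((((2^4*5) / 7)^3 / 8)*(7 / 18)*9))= 1 / 16000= 0.00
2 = 2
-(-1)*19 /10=19 /10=1.90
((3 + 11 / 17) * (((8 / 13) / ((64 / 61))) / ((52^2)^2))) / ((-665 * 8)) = -1891 / 34385652654080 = -0.00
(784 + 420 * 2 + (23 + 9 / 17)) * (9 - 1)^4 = 114720768 / 17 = 6748280.47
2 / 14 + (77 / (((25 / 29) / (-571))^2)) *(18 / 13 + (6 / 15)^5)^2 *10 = 949143958698738854133 / 1444091796875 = 657260127.61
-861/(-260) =861/260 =3.31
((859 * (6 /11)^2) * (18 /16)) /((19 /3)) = 208737 /4598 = 45.40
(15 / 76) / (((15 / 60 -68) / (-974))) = 14610 / 5149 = 2.84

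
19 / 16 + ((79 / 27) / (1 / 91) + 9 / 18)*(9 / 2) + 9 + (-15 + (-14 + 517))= 81533 / 48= 1698.60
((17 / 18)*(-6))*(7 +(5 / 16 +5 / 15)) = -6239 / 144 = -43.33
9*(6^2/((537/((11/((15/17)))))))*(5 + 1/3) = 35904/895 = 40.12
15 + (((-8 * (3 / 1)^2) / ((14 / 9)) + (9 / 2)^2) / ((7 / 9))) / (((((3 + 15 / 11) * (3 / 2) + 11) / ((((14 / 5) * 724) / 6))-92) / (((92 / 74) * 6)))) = 23519577561 / 1327613539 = 17.72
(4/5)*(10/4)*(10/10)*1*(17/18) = 17/9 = 1.89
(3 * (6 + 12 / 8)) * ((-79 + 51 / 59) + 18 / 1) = -1353.05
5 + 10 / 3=25 / 3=8.33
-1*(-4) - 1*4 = 0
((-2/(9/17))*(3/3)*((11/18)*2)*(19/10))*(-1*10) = 7106/81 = 87.73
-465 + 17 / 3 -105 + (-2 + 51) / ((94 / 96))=-72515 / 141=-514.29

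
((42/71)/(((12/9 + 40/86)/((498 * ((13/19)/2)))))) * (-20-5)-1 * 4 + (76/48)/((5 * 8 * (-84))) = -2216106494179/1577358720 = -1404.95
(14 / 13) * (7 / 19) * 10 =980 / 247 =3.97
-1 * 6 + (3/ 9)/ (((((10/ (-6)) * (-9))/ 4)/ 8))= -238/ 45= -5.29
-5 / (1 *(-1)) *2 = 10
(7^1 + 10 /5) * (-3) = -27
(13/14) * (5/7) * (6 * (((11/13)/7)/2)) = 165/686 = 0.24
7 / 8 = 0.88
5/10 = 1/2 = 0.50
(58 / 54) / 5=29 / 135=0.21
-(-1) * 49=49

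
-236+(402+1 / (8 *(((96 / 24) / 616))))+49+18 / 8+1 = 475 / 2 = 237.50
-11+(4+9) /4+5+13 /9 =-47 /36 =-1.31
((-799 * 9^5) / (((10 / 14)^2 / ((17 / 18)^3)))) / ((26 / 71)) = -1106198311113 / 5200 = -212730444.44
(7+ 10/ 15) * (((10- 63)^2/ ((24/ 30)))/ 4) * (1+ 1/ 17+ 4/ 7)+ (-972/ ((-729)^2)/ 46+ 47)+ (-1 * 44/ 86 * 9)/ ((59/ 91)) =1337745822897749/ 121488182424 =11011.32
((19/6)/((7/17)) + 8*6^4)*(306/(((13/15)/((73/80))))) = 4867215651/1456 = 3342867.89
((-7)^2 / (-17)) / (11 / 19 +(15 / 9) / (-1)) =2793 / 1054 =2.65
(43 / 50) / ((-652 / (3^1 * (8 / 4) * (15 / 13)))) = -387 / 42380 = -0.01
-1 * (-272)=272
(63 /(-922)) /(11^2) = -63 /111562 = -0.00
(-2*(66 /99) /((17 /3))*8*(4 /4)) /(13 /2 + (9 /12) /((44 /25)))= -5632 /20723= -0.27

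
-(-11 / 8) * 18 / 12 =33 / 16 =2.06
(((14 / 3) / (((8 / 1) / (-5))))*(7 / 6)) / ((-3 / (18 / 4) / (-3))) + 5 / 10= -237 / 16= -14.81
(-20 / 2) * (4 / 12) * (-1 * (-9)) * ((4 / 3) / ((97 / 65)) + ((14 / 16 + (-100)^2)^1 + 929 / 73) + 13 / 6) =-8511357325 / 28324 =-300499.83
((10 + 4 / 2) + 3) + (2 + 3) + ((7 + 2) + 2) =31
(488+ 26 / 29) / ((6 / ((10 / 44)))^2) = 59075 / 84216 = 0.70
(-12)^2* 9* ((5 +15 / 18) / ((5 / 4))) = 6048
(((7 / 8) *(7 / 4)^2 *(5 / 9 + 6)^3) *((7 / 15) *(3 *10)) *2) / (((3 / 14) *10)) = 3451804853 / 349920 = 9864.55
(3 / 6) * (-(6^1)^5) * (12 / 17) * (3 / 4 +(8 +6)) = -688176 / 17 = -40480.94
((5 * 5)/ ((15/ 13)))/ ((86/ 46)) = 1495/ 129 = 11.59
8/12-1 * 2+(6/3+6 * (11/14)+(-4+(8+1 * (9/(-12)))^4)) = 14860325/5376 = 2764.20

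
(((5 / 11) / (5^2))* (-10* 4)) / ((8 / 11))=-1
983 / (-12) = -983 / 12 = -81.92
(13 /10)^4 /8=28561 /80000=0.36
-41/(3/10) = -410/3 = -136.67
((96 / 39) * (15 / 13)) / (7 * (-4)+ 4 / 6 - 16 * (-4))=144 / 1859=0.08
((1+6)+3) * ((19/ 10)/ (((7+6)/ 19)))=361/ 13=27.77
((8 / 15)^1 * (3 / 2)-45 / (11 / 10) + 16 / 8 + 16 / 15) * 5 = -6112 / 33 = -185.21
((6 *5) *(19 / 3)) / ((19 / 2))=20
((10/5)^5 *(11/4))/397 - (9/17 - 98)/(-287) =-228477/1936963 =-0.12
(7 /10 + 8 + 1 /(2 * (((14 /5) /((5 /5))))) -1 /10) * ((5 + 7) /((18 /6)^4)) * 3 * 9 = 1229 /35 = 35.11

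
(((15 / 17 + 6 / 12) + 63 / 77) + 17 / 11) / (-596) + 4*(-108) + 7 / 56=-48134033 / 111452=-431.88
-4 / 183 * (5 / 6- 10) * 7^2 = 5390 / 549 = 9.82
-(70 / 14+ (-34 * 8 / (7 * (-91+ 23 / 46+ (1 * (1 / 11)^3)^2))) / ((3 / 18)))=-17005213969 / 2244567773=-7.58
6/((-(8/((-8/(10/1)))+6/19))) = 57/92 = 0.62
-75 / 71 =-1.06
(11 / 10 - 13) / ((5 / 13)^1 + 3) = -1547 / 440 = -3.52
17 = 17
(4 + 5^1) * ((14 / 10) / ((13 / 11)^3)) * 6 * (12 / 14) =39.26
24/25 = 0.96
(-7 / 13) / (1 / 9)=-4.85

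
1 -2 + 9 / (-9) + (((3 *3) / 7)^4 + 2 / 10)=11196 / 12005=0.93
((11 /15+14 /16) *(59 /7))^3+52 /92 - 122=32303648492869 /13632192000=2369.66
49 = 49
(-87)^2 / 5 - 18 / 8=30231 / 20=1511.55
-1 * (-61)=61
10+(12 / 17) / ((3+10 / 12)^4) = 47588522 / 4757297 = 10.00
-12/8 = -3/2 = -1.50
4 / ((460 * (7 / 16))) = 16 / 805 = 0.02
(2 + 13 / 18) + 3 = 103 / 18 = 5.72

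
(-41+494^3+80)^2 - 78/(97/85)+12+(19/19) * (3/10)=14097227512717814761/970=14533224239915272.95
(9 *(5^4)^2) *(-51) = -179296875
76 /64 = 19 /16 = 1.19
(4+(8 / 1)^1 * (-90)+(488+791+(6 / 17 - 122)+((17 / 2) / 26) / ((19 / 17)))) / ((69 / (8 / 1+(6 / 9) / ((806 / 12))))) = 1995408913 / 38920531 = 51.27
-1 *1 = -1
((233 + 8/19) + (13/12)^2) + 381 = 1684267/2736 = 615.59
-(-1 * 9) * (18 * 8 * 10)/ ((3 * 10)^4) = 2/ 125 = 0.02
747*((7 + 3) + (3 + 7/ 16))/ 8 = 160605/ 128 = 1254.73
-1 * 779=-779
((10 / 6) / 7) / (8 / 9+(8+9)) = 15 / 1127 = 0.01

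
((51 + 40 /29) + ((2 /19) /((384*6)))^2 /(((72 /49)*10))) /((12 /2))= 8.73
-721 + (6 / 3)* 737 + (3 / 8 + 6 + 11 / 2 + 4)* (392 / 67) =56674 / 67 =845.88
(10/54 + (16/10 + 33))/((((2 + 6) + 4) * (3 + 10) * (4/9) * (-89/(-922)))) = 270607/52065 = 5.20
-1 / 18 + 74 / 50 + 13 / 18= 161 / 75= 2.15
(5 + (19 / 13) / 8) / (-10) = -539 / 1040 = -0.52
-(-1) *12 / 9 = 4 / 3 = 1.33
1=1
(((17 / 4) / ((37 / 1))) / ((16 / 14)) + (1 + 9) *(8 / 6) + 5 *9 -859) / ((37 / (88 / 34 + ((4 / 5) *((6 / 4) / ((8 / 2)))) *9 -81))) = 36600117181 / 22342080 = 1638.17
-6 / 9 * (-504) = 336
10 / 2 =5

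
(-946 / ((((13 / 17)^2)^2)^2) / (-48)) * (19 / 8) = 62691132122267 / 156620298432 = 400.27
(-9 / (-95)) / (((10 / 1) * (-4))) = -0.00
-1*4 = -4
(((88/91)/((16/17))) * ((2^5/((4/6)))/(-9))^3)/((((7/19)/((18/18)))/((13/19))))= -382976/1323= -289.48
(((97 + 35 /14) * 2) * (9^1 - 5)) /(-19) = -796 /19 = -41.89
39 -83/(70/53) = -1669/70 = -23.84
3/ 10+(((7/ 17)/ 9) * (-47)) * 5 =-15991/ 1530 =-10.45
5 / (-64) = -5 / 64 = -0.08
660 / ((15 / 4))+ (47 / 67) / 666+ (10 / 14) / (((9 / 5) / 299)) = 294.65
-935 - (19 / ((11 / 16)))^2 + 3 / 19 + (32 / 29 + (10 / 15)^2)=-1018303870 / 600039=-1697.06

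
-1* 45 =-45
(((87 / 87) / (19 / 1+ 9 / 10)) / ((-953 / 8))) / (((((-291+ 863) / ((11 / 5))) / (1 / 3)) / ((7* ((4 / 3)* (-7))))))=784 / 22188699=0.00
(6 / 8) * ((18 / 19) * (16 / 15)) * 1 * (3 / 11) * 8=1728 / 1045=1.65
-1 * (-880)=880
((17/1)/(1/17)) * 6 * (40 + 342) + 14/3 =1987178/3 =662392.67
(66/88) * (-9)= -27/4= -6.75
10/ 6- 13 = -34/ 3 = -11.33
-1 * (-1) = 1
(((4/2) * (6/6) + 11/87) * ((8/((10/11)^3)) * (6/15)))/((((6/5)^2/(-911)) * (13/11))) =-4848.26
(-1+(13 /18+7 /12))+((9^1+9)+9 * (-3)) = -313 /36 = -8.69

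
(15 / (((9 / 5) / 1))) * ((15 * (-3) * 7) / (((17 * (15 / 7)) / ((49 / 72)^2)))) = -2941225 / 88128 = -33.37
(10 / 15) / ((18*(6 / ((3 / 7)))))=1 / 378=0.00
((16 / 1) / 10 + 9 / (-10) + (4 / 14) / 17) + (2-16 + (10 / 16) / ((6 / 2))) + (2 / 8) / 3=-185519 / 14280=-12.99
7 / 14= 1 / 2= 0.50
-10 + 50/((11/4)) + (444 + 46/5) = 25376/55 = 461.38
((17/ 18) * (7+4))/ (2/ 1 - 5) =-187/ 54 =-3.46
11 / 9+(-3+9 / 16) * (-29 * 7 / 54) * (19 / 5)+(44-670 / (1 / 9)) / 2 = -4258019 / 1440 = -2956.96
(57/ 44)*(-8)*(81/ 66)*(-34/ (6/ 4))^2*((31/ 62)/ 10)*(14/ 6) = -461244/ 605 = -762.39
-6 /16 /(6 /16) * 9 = -9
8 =8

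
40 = 40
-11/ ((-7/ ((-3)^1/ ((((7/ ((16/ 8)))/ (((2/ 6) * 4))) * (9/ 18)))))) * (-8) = 1408/ 49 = 28.73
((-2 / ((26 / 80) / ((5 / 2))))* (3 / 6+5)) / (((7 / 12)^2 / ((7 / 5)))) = -31680 / 91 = -348.13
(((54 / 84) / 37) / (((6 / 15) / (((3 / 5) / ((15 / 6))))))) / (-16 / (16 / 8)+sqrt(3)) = -108 / 78995 - 27*sqrt(3) / 157990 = -0.00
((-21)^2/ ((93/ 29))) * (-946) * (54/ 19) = -217771092/ 589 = -369730.21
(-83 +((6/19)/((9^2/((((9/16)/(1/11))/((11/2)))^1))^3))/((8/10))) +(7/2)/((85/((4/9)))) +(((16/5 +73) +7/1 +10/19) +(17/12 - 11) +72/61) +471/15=581994386501/24513684480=23.74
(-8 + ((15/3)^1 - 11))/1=-14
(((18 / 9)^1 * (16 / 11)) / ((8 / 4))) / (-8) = -2 / 11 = -0.18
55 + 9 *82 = 793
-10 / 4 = -5 / 2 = -2.50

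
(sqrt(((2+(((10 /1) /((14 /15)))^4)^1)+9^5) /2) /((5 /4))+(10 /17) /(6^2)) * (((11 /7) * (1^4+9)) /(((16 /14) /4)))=275 /306+44 * sqrt(86711038) /49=8362.58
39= 39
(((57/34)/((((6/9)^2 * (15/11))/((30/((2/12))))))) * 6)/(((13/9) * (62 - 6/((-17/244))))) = 457083/32734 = 13.96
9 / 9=1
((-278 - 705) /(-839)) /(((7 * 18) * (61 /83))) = 81589 /6448554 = 0.01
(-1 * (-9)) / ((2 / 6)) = 27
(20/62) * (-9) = -90/31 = -2.90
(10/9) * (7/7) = 1.11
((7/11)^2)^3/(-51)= -117649/90349611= -0.00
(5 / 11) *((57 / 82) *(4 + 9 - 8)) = 1425 / 902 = 1.58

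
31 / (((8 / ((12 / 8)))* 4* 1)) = 93 / 64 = 1.45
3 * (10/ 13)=30/ 13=2.31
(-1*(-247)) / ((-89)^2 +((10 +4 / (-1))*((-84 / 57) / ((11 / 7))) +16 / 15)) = 774345 / 24818039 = 0.03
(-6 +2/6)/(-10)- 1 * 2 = -43/30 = -1.43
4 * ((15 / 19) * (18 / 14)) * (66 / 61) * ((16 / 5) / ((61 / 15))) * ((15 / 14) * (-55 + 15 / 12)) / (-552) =28734750 / 79677773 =0.36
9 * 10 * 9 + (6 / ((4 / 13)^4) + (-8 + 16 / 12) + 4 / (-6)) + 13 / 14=3959407 / 2688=1472.99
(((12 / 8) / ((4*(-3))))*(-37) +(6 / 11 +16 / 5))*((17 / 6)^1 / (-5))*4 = -62611 / 3300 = -18.97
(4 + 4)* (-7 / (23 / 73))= -4088 / 23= -177.74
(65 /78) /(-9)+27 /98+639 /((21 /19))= 765125 /1323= 578.33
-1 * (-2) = 2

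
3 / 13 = 0.23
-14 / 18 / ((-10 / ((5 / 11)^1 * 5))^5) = 21875 / 46382688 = 0.00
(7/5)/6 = 7/30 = 0.23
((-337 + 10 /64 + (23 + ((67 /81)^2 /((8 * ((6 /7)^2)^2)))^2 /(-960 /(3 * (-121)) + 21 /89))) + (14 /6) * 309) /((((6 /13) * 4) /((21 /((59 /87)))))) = 2302082245758190177667749 /337079070361801064448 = 6829.50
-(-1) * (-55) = -55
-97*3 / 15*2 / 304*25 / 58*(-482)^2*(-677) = 19070605945 / 2204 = 8652725.02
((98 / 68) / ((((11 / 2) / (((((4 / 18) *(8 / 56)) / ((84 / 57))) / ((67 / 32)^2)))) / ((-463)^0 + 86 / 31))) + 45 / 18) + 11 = 702866719 / 52045466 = 13.50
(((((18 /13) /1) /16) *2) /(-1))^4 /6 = 2187 /14623232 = 0.00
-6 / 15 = -0.40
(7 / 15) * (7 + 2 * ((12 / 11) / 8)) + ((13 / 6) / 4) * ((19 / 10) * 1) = 11677 / 2640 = 4.42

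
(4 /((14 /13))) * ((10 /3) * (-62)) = -16120 /21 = -767.62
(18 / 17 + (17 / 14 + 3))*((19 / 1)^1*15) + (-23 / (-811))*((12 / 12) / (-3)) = 870217801 / 579054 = 1502.83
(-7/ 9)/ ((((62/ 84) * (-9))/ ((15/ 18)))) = 245/ 2511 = 0.10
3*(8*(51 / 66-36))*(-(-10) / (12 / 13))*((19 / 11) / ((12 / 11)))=-957125 / 66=-14501.89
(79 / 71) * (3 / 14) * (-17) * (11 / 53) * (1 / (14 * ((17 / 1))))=-2607 / 737548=-0.00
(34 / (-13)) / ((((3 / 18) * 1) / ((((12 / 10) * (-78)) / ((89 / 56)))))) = 411264 / 445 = 924.19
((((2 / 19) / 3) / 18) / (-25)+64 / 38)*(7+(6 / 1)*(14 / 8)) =151193 / 5130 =29.47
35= 35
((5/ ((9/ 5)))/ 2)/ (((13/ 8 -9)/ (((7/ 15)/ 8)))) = -35/ 3186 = -0.01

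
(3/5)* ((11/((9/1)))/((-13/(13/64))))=-11/960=-0.01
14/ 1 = 14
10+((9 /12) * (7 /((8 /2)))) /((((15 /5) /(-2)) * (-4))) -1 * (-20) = 967 /32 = 30.22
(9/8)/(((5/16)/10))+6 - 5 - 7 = 30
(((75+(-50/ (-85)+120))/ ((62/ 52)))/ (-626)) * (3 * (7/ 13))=-69825/ 164951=-0.42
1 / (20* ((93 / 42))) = 7 / 310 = 0.02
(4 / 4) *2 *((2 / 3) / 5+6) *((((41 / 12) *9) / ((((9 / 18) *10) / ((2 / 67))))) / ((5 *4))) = 943 / 8375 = 0.11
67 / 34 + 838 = 28559 / 34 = 839.97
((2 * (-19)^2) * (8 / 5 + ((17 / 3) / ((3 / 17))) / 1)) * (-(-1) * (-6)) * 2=-4381096 / 15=-292073.07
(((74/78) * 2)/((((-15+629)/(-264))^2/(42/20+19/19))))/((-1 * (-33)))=201872/6126185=0.03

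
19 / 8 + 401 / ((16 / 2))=52.50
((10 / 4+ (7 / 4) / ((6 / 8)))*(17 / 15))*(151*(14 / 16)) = 521101 / 720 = 723.75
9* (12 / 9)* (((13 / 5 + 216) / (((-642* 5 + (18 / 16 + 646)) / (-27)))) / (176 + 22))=157392 / 1127665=0.14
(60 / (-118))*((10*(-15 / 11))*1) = 4500 / 649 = 6.93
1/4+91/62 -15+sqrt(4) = -1399/124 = -11.28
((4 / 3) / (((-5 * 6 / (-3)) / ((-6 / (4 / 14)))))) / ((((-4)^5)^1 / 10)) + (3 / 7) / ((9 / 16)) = 0.79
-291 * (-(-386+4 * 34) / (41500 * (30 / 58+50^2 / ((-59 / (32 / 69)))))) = 34355169 / 374983210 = 0.09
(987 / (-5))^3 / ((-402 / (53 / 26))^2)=-300096332403 / 1517282000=-197.79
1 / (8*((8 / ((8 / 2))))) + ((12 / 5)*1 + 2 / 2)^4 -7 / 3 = 131.36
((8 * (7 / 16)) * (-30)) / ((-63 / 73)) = 365 / 3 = 121.67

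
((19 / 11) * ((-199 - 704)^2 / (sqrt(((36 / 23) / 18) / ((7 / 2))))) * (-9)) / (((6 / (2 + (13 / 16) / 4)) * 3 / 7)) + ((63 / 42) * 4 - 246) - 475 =-15291364977 * sqrt(161) / 2816 - 715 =-68901876.30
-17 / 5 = -3.40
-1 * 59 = -59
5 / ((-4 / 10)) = -25 / 2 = -12.50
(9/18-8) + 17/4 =-13/4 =-3.25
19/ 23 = 0.83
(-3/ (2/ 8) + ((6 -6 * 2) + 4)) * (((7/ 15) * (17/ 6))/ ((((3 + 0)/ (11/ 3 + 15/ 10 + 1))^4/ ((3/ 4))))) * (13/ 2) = -20295289469/ 12597120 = -1611.11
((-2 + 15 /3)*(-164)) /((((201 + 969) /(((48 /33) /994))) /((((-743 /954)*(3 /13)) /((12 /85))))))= 1035742 /1322133813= 0.00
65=65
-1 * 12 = -12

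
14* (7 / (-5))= -98 / 5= -19.60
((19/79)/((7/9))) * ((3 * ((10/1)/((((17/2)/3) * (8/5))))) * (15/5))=115425/18802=6.14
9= 9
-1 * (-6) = 6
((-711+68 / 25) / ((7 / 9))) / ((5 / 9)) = -1434267 / 875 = -1639.16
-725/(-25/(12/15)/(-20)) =-464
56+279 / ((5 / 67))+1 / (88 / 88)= 18978 / 5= 3795.60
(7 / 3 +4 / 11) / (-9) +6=1693 / 297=5.70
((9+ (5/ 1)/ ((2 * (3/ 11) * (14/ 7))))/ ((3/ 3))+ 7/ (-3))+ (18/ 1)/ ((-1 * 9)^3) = 3637/ 324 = 11.23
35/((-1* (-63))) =5/9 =0.56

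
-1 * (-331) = 331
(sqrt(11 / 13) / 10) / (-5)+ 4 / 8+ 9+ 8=17.48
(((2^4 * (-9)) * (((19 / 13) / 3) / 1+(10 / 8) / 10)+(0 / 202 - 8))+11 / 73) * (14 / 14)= -91107 / 949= -96.00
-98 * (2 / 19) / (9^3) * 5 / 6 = -490 / 41553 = -0.01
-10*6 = -60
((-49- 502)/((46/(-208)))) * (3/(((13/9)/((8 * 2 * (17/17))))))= 1904256/23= 82793.74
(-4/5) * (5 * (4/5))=-16/5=-3.20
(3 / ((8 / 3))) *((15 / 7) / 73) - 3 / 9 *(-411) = 560191 / 4088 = 137.03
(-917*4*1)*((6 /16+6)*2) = -46767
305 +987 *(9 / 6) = 3571 / 2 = 1785.50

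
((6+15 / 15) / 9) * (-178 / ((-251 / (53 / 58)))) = 0.50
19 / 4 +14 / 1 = 75 / 4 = 18.75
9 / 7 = 1.29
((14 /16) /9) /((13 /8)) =7 /117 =0.06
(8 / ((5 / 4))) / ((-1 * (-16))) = 2 / 5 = 0.40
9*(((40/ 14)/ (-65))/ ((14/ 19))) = -342/ 637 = -0.54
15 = 15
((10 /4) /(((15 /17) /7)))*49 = 5831 /6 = 971.83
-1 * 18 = -18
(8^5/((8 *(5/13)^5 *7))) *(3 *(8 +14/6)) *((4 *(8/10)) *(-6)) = -4525948796928/109375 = -41380103.29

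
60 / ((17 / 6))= 360 / 17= 21.18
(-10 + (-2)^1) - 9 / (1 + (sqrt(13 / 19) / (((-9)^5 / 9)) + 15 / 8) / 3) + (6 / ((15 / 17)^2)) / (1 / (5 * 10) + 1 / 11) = 909700499865664 / 17511793511577 - 11337408 * sqrt(247) / 1244007189347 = 51.95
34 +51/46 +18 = 2443/46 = 53.11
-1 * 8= -8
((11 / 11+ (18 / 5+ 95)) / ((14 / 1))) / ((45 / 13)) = 2.06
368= 368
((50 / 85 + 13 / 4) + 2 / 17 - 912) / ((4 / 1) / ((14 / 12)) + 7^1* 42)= -432229 / 141576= -3.05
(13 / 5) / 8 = 13 / 40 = 0.32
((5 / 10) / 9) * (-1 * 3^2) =-1 / 2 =-0.50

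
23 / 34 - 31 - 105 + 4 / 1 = -4465 / 34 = -131.32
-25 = -25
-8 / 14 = -4 / 7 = -0.57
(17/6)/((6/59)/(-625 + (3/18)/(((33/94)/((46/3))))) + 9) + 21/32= 9081489697/9352038816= 0.97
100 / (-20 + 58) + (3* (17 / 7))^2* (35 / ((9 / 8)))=219990 / 133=1654.06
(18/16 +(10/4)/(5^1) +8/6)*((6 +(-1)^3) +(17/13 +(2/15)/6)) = 262913/14040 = 18.73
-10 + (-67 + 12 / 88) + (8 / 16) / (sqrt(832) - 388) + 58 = -15533687 / 823416 - sqrt(13) / 37428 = -18.87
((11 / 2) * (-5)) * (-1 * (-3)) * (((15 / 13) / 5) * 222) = -54945 / 13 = -4226.54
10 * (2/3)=20/3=6.67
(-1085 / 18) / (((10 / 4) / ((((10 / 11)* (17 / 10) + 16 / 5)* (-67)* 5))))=421631 / 11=38330.09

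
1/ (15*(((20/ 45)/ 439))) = 1317/ 20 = 65.85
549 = 549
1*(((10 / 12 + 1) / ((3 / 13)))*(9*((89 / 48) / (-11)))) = -1157 / 96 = -12.05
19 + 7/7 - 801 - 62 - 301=-1144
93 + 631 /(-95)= 8204 /95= 86.36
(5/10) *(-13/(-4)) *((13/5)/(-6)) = -169/240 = -0.70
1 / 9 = 0.11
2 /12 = 1 /6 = 0.17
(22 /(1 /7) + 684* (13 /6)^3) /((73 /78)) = 554671 /73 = 7598.23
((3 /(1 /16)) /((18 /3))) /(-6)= -4 /3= -1.33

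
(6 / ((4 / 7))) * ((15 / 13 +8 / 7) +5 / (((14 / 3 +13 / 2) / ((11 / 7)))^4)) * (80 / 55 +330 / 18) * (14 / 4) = 85828347285041 / 51345056308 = 1671.60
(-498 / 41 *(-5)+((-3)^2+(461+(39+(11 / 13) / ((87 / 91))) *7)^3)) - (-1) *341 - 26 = 405545476.40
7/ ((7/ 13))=13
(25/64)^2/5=125/4096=0.03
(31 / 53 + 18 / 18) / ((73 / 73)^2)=84 / 53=1.58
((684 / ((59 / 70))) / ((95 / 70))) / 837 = 3920 / 5487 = 0.71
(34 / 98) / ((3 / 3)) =17 / 49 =0.35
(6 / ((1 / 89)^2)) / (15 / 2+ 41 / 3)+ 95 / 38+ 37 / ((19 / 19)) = 2284.82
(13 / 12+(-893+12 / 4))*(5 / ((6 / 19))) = -1013365 / 72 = -14074.51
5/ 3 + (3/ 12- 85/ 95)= 233/ 228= 1.02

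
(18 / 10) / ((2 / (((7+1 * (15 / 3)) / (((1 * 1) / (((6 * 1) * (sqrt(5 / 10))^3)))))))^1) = 81 * sqrt(2) / 5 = 22.91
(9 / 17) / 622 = 9 / 10574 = 0.00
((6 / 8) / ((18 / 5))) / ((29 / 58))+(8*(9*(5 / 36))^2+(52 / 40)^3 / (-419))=16229659 / 1257000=12.91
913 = 913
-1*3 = -3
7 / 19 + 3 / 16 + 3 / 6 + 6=2145 / 304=7.06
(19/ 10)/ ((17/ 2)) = 19/ 85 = 0.22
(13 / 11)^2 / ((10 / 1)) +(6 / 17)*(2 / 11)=4193 / 20570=0.20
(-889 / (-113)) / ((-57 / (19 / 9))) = -889 / 3051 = -0.29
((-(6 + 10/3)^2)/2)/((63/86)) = -4816/81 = -59.46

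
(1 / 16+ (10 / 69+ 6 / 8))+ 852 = 852.96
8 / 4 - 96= -94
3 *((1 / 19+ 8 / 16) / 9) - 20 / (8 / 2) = -183 / 38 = -4.82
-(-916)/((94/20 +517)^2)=91600/27217089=0.00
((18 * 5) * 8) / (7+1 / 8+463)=5760 / 3761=1.53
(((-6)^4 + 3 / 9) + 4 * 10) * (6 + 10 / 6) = 92207 / 9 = 10245.22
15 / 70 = 3 / 14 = 0.21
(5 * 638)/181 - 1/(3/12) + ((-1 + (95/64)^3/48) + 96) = 247547817707/2277507072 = 108.69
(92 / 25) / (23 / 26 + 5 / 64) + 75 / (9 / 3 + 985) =77127347 / 19784700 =3.90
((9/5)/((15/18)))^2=2916/625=4.67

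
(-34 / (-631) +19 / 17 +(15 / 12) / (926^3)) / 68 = 39913936957603 / 2316755190537344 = 0.02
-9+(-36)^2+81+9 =1377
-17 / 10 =-1.70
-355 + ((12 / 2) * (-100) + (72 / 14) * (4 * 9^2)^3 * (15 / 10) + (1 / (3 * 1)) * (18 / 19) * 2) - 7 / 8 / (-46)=12841880681555 / 48944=262379059.36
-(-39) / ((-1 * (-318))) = 13 / 106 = 0.12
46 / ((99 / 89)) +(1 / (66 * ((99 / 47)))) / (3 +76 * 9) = 41.35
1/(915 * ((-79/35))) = -7/14457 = -0.00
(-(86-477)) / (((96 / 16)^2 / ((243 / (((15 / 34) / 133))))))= 7956459 / 10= 795645.90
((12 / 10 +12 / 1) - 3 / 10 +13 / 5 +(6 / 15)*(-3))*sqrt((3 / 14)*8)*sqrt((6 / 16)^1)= 429*sqrt(14) / 140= 11.47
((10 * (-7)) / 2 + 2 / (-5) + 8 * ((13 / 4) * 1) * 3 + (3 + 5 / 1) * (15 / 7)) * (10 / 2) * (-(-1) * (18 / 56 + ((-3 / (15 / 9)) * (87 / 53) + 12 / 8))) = -17583219 / 51940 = -338.53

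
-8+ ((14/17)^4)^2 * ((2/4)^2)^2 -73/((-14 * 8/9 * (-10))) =-66982554076177/7812848333920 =-8.57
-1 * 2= -2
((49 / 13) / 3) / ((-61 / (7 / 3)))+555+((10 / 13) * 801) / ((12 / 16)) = 9824012 / 7137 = 1376.49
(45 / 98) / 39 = 15 / 1274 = 0.01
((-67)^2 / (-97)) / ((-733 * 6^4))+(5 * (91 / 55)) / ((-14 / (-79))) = 47317480475 / 1013615856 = 46.68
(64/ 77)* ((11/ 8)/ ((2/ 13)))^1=52/ 7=7.43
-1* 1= -1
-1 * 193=-193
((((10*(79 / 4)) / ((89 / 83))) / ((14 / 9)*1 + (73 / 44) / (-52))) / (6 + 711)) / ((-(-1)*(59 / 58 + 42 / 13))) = 16967732496 / 427522106575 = 0.04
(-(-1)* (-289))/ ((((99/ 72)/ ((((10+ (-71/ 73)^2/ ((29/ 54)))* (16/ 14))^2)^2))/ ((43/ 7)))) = -4444597394687451414688084772519936/ 105452713097432080882822397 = -42147776.61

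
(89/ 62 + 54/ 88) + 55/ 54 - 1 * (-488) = 18085039/ 36828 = 491.07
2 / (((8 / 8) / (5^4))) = 1250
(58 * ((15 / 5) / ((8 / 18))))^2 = 613089 / 4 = 153272.25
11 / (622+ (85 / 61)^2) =40931 / 2321687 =0.02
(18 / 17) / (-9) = -2 / 17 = -0.12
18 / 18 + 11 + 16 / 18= 116 / 9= 12.89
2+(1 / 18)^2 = 649 / 324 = 2.00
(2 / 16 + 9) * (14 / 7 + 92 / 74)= 1095 / 37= 29.59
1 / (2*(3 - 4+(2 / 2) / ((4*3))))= -6 / 11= -0.55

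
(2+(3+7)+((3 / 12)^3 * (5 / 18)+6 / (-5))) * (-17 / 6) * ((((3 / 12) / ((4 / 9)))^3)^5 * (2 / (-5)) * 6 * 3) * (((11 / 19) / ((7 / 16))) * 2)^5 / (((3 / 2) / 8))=3897877770278666710601571 / 142990785885956892262400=27.26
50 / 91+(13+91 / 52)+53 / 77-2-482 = -267703 / 572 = -468.01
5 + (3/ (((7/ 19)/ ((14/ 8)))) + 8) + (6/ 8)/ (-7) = 190/ 7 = 27.14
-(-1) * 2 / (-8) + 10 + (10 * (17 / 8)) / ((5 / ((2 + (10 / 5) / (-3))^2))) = 623 / 36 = 17.31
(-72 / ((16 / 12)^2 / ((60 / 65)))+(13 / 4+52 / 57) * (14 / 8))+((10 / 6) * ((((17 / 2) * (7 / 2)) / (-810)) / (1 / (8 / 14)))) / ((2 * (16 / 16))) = -28923509 / 960336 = -30.12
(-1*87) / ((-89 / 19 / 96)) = 158688 / 89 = 1783.01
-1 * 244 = -244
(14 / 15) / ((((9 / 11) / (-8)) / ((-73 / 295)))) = 89936 / 39825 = 2.26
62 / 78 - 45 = -1724 / 39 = -44.21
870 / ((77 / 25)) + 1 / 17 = 369827 / 1309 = 282.53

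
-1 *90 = -90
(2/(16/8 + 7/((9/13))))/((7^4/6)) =108/261709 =0.00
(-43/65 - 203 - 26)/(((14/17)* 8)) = -15861/455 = -34.86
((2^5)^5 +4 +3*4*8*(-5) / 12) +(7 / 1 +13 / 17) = 570424864 / 17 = 33554403.76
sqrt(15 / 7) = sqrt(105) / 7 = 1.46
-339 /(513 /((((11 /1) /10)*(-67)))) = 83281 /1710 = 48.70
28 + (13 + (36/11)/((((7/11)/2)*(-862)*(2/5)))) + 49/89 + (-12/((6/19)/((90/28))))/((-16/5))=342366421/4296208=79.69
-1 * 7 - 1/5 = -36/5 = -7.20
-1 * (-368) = 368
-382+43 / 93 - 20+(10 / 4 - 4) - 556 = -178381 / 186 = -959.04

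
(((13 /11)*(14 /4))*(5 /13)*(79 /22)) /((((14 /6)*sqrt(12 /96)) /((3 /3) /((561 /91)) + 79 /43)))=9525820*sqrt(2) /972961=13.85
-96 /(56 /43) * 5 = -2580 /7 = -368.57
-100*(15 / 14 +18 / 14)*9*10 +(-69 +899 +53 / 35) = -713397 / 35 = -20382.77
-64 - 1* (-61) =-3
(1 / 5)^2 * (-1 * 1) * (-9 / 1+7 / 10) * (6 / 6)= 83 / 250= 0.33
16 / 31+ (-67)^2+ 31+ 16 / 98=6866912 / 1519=4520.68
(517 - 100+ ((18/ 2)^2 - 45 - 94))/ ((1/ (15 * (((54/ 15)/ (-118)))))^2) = 261711/ 3481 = 75.18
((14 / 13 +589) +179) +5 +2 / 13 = 774.23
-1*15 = -15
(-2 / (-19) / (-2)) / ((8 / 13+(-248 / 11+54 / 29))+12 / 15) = 20735 / 7590918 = 0.00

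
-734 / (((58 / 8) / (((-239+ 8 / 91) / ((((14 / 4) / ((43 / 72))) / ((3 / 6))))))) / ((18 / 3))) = 228729814 / 18473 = 12381.84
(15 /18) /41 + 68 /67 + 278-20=4269419 /16482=259.04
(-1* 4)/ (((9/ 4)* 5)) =-16/ 45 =-0.36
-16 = -16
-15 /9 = -5 /3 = -1.67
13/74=0.18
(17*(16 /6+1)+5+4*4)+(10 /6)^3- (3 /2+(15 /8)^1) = 18271 /216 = 84.59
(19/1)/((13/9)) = 171/13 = 13.15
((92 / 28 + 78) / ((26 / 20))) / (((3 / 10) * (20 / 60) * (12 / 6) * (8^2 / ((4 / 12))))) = 14225 / 8736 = 1.63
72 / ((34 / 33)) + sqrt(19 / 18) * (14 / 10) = 7 * sqrt(38) / 30 + 1188 / 17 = 71.32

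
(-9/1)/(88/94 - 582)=423/27310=0.02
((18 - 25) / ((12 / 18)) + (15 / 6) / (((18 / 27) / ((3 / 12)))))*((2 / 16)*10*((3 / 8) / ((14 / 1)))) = -2295 / 7168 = -0.32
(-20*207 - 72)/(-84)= 351/7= 50.14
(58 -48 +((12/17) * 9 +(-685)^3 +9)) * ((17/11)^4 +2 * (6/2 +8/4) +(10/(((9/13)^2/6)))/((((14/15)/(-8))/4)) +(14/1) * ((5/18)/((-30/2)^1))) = 1026391560021271700/746691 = 1374586756799.36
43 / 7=6.14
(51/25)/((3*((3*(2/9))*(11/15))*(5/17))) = 2601/550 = 4.73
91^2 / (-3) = -8281 / 3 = -2760.33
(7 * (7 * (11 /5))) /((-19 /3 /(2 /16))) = -1617 /760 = -2.13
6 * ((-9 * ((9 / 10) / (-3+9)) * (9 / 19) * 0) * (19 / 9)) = 0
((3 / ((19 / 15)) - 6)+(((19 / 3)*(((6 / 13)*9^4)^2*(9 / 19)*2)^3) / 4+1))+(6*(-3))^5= 1808689419742554724074548255194 / 1742478049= 1037998395894027543112.28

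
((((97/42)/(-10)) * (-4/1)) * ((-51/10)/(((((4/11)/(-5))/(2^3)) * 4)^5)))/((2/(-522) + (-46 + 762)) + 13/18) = 2888107451625/27934816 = 103387.38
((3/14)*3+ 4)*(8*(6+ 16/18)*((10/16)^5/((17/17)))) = 6296875/258048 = 24.40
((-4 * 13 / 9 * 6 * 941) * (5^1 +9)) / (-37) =1370096 / 111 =12343.21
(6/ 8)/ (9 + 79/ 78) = 117/ 1562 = 0.07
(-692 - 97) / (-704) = 789 / 704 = 1.12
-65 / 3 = -21.67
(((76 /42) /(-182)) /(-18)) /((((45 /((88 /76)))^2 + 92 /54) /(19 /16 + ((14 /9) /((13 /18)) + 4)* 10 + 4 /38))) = 30045389 /1309056438872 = 0.00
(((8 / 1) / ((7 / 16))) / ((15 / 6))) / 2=128 / 35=3.66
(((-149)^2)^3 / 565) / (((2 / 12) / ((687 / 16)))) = 22552547294984661 / 4520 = 4989501613934.66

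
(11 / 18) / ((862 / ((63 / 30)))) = 77 / 51720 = 0.00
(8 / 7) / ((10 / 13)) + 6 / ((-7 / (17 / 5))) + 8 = 46 / 7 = 6.57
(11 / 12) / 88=1 / 96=0.01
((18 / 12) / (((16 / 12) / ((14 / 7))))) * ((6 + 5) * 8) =198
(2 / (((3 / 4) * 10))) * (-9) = -12 / 5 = -2.40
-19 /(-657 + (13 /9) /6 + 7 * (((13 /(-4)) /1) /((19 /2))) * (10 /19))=370386 /12827435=0.03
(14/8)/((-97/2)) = -7/194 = -0.04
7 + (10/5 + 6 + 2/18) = 136/9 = 15.11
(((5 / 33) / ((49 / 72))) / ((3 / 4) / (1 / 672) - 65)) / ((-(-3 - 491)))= 60 / 58445387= 0.00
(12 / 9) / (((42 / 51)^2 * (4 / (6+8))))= 289 / 42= 6.88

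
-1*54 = -54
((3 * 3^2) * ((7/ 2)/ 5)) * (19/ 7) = 513/ 10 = 51.30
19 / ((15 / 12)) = 76 / 5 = 15.20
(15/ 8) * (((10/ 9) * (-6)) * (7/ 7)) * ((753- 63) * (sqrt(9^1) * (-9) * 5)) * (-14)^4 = 44730630000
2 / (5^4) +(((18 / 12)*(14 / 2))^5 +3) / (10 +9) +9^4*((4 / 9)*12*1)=15849584341 / 380000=41709.43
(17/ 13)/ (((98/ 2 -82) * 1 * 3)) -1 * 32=-41201/ 1287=-32.01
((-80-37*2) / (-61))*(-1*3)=-462 / 61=-7.57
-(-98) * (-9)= -882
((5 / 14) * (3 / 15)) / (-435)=-1 / 6090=-0.00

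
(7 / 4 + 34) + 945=980.75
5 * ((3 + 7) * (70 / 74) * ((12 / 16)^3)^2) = 637875 / 75776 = 8.42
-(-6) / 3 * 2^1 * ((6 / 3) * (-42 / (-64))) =21 / 4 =5.25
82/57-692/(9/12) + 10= -51940/57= -911.23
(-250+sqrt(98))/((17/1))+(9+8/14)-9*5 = -5966/119+7*sqrt(2)/17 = -49.55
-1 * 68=-68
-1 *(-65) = 65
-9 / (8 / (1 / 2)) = -9 / 16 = -0.56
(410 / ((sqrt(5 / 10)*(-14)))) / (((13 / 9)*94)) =-1845*sqrt(2) / 8554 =-0.31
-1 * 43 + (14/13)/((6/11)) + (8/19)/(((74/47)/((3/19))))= -21349204/520923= -40.98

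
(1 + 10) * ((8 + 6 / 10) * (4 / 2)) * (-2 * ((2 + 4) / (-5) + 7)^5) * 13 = -504492220804 / 15625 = -32287502.13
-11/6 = -1.83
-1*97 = -97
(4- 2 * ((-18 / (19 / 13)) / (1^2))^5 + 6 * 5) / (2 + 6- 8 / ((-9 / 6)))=2104876395321 / 49521980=42503.88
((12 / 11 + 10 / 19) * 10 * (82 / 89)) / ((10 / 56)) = 1552096 / 18601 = 83.44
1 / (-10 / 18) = -1.80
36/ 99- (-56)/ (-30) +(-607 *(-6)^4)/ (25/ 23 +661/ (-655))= -488862636964/ 48345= -10111958.57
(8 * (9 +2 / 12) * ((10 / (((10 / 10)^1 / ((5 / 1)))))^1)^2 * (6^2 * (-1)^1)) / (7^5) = -6600000 / 16807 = -392.69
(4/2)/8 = 1/4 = 0.25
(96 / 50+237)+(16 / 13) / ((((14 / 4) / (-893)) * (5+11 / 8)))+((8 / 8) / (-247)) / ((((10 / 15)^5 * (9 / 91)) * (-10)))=26763065233 / 141086400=189.69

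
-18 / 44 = -0.41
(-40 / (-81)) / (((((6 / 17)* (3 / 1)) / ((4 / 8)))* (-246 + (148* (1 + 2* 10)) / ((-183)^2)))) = -316285 / 333525033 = -0.00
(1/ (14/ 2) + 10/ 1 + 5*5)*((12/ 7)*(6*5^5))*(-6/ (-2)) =166050000/ 49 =3388775.51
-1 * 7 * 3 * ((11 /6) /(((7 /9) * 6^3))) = -11 /48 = -0.23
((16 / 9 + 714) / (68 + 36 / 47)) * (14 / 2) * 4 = 1059709 / 3636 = 291.45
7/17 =0.41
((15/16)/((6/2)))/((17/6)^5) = 2430/1419857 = 0.00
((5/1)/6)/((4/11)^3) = 6655/384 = 17.33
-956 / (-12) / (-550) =-239 / 1650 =-0.14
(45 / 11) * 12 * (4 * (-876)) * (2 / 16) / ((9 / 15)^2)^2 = -165909.09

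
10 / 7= 1.43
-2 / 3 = -0.67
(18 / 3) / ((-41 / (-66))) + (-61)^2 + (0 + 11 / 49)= 7495344 / 2009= 3730.88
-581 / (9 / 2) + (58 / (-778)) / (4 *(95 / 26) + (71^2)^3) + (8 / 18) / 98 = -5269045620494595887 / 40811597559331641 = -129.11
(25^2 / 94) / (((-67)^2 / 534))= 166875 / 210983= 0.79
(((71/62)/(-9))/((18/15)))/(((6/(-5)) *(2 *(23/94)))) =83425/462024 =0.18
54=54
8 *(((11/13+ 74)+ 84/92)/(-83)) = -7.30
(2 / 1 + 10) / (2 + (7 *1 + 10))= 12 / 19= 0.63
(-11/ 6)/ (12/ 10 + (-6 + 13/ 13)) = 55/ 114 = 0.48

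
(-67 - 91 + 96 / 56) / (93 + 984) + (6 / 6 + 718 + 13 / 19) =103067500 / 143241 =719.54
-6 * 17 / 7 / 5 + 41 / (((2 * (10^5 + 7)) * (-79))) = -1611714247 / 553038710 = -2.91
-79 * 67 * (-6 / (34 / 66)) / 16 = 524007 / 136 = 3852.99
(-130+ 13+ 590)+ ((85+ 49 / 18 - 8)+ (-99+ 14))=8419 / 18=467.72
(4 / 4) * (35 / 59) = 35 / 59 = 0.59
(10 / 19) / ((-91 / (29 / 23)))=-290 / 39767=-0.01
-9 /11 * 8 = -72 /11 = -6.55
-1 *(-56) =56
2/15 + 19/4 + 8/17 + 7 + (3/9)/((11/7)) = 46997/3740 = 12.57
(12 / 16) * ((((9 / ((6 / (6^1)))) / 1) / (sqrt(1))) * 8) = 54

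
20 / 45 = 4 / 9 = 0.44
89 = 89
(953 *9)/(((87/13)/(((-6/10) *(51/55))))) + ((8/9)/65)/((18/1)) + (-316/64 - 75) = -106547535493/134362800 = -792.98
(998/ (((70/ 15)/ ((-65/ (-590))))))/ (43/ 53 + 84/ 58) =10.43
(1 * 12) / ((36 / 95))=31.67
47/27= 1.74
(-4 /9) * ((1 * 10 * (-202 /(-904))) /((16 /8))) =-505 /1017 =-0.50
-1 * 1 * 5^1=-5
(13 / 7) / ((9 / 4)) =52 / 63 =0.83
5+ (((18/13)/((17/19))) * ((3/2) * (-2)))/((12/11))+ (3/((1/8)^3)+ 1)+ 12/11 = 7481817/4862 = 1538.84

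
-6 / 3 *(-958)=1916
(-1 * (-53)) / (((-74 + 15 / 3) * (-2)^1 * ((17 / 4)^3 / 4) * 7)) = 6784 / 2372979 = 0.00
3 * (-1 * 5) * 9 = -135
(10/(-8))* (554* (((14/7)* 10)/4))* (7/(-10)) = 9695/4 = 2423.75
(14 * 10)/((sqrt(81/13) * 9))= 140 * sqrt(13)/81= 6.23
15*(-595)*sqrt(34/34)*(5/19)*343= -15306375/19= -805598.68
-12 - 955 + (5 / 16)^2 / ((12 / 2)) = -1485287 / 1536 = -966.98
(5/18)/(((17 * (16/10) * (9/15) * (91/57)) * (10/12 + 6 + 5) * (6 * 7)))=2375/110715696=0.00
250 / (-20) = -25 / 2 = -12.50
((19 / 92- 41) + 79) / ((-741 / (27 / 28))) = -1665 / 33488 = -0.05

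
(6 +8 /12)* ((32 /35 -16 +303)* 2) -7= 3831.86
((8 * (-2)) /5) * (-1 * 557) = 8912 /5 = 1782.40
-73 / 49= -1.49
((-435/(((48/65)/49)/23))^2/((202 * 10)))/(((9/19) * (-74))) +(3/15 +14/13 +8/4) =-27868094494932583/4477224960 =-6224412.39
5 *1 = 5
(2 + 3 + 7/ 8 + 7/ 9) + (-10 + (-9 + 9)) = -241/ 72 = -3.35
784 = 784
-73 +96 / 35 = -70.26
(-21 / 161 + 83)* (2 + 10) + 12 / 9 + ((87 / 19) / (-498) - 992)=818039 / 217626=3.76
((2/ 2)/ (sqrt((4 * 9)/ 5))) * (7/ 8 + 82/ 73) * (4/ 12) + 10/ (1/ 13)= 389 * sqrt(5)/ 3504 + 130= 130.25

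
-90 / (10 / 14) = -126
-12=-12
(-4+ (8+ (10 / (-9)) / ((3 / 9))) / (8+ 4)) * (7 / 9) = -455 / 162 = -2.81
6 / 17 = 0.35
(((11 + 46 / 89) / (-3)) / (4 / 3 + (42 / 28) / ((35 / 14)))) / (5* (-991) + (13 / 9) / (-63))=2905875 / 7251314338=0.00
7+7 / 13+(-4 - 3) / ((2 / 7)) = -441 / 26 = -16.96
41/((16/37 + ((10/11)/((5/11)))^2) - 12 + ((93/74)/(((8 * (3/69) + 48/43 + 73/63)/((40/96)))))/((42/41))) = -3966554512/713270795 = -5.56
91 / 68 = 1.34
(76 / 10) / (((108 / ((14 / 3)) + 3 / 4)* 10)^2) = 7448 / 55945125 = 0.00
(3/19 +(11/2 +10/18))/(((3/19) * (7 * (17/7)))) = 125/54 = 2.31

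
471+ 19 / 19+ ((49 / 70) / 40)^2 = 472.00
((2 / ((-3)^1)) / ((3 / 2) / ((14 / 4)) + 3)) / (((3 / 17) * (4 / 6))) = -119 / 72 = -1.65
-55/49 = -1.12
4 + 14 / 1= 18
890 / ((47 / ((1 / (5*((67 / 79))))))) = 4.47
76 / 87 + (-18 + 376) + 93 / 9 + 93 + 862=38402 / 29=1324.21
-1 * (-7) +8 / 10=39 / 5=7.80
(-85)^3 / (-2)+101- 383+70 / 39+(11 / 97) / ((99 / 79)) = 6963346583 / 22698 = 306782.39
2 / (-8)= -1 / 4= -0.25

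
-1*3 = -3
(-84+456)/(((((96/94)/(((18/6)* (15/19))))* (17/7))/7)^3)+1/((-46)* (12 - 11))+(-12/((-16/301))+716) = 88926658462409803/793661584384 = 112046.07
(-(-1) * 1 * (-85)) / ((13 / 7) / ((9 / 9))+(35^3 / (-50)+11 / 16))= 0.10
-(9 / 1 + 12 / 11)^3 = -1367631 / 1331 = -1027.52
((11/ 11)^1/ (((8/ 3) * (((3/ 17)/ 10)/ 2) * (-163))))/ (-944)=85/ 307744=0.00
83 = 83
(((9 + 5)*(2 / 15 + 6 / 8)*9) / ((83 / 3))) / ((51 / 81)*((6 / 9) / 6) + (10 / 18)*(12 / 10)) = 811377 / 148570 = 5.46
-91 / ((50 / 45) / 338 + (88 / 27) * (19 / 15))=-889785 / 40399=-22.02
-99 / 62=-1.60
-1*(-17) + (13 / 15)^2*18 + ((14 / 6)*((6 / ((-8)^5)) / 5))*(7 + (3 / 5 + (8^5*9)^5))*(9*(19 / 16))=-2037259943121476484543253.00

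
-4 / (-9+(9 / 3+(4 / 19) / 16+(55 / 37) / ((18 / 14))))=101232 / 122255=0.83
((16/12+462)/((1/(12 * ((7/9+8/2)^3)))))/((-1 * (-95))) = 88411784/13851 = 6383.06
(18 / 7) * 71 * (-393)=-502254 / 7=-71750.57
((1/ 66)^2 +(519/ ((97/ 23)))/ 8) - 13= 2013755/ 845064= 2.38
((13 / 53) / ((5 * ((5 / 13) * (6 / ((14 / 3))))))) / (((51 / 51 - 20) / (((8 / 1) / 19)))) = -9464 / 4304925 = -0.00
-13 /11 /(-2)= 13 /22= 0.59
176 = 176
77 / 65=1.18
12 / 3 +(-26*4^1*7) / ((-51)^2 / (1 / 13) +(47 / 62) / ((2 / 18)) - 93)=639932 / 160851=3.98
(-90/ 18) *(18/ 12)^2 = -45/ 4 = -11.25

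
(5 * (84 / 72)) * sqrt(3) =35 * sqrt(3) / 6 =10.10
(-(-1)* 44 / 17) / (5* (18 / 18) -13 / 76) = 3344 / 6239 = 0.54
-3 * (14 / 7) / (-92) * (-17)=-51 / 46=-1.11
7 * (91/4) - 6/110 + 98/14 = 36563/220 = 166.20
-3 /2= -1.50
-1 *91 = -91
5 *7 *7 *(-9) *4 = -8820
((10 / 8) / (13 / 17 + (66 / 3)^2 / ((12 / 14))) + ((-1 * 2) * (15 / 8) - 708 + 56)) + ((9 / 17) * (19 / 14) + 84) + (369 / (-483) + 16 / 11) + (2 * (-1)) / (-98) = -6932069698789 / 12154737826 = -570.32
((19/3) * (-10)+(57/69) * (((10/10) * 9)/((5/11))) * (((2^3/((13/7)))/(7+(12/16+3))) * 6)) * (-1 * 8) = 37039664/192855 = 192.06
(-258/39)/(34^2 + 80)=-43/8034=-0.01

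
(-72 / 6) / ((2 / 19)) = -114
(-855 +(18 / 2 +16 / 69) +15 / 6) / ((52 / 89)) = -10357019 / 7176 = -1443.29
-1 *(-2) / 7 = 2 / 7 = 0.29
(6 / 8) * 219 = 164.25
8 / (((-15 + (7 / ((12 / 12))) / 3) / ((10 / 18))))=-20 / 57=-0.35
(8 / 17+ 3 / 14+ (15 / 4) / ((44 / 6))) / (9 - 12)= -12527 / 31416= -0.40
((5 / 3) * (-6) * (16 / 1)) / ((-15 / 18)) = 192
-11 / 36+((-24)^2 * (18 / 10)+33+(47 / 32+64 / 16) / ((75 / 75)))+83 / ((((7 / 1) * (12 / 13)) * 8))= 5425907 / 5040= 1076.57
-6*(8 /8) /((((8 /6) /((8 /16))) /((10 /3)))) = -15 /2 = -7.50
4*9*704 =25344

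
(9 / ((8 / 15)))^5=44840334375 / 32768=1368418.41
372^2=138384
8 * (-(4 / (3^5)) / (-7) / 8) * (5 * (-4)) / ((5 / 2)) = -32 / 1701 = -0.02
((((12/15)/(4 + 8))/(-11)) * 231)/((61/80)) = -112/61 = -1.84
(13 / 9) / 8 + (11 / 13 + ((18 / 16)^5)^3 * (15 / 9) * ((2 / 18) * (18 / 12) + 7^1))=583918759598885843 / 8233143068786688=70.92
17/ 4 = 4.25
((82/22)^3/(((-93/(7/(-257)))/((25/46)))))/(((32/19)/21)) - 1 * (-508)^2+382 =-4022208616588333/15609201344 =-257681.90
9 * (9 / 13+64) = 582.23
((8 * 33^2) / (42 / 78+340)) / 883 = 113256 / 3909041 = 0.03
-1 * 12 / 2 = -6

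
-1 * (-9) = 9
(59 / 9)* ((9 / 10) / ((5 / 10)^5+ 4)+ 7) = 91627 / 1935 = 47.35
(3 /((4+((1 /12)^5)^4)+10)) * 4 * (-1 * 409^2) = -7695782463559273030952681472 /53672639894264651710465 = -143383.71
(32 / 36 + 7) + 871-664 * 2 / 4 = 546.89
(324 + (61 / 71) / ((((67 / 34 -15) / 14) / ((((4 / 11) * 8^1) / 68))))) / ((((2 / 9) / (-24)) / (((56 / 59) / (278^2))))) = -169472259936 / 394399515037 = -0.43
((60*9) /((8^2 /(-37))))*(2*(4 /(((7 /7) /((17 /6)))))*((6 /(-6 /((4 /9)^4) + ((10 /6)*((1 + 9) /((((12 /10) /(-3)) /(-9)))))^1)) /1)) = -1811520 /9439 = -191.92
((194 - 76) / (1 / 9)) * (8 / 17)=499.76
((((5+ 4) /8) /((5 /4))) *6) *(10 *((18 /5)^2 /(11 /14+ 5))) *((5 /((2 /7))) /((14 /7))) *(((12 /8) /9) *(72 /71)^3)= 329204736 /1789555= 183.96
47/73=0.64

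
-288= -288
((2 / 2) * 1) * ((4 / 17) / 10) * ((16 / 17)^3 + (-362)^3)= -466125072336 / 417605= -1116186.52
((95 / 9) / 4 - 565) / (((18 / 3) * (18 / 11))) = -222695 / 3888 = -57.28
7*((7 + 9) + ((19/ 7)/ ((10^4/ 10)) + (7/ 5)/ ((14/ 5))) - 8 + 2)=73519/ 1000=73.52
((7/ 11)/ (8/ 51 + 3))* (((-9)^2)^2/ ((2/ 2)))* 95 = 31788045/ 253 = 125644.45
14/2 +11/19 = 144/19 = 7.58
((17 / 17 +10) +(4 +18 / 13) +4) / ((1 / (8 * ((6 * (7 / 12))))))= 7420 / 13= 570.77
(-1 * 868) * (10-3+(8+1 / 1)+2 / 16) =-27993 / 2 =-13996.50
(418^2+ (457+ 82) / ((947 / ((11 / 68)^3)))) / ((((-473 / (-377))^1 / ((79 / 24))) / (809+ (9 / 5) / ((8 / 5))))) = 912950150291553796565 / 2458365210624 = 371364737.16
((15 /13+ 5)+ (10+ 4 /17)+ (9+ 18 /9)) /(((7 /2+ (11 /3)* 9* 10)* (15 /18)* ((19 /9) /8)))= 5229792 /14003665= 0.37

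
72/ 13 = 5.54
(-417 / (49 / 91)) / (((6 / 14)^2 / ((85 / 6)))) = -59731.39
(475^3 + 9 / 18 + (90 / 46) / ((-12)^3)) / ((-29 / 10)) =-2366355011015 / 64032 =-36955819.14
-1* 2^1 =-2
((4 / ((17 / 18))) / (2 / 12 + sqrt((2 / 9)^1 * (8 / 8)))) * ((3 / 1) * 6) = -7776 / 119 + 15552 * sqrt(2) / 119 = 119.48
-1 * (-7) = 7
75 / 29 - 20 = -505 / 29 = -17.41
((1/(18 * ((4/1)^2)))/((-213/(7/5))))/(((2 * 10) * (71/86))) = -0.00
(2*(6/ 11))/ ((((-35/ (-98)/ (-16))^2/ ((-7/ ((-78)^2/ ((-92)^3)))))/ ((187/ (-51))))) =-273500143616/ 38025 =-7192640.20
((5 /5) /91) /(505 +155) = 1 /60060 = 0.00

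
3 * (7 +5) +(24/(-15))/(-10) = 904/25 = 36.16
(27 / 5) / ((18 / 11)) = 33 / 10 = 3.30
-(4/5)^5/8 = -128/3125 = -0.04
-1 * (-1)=1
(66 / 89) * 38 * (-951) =-26798.97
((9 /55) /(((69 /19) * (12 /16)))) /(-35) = -76 /44275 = -0.00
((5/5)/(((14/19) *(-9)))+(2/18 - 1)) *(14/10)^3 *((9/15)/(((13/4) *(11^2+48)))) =-12838/4119375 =-0.00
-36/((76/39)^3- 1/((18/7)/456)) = 533871/2520065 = 0.21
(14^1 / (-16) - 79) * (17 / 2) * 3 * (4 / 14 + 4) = -488835 / 56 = -8729.20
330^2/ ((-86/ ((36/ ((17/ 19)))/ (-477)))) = 4138200/ 38743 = 106.81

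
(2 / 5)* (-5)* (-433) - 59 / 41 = 35447 / 41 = 864.56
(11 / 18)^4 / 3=14641 / 314928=0.05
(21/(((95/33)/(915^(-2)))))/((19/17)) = 1309/167910125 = 0.00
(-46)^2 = 2116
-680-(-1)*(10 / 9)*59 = -5530 / 9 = -614.44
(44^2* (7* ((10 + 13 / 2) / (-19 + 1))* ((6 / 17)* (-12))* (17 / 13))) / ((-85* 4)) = -223608 / 1105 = -202.36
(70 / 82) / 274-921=-10346479 / 11234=-921.00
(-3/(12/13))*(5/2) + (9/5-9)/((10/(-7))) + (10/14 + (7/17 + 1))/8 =-33549/11900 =-2.82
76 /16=19 /4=4.75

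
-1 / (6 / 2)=-0.33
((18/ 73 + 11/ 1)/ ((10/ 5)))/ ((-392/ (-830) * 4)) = 340715/ 114464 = 2.98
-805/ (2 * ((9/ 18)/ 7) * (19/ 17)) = -5041.84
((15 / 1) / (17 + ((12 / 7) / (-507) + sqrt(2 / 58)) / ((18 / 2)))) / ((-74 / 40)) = -4191341938875 / 8787639778933 + 944655075 * sqrt(29) / 8787639778933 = -0.48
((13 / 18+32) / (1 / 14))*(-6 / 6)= -4123 / 9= -458.11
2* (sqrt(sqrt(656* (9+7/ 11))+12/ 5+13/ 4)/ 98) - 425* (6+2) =-3399.81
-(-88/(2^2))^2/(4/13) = -1573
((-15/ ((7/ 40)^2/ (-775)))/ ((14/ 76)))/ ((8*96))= 2683.13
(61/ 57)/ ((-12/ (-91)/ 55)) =446.35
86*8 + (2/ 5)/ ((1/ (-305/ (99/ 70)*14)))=-51448/ 99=-519.68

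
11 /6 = 1.83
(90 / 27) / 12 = 5 / 18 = 0.28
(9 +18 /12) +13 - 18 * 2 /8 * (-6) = 101 /2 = 50.50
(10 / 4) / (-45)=-1 / 18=-0.06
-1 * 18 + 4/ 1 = -14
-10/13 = -0.77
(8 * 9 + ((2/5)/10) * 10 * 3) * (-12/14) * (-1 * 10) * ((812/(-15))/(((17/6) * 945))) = -113216/8925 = -12.69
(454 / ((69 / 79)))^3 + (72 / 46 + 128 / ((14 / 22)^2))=2260715410395508 / 16096941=140443790.56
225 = 225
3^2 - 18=-9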